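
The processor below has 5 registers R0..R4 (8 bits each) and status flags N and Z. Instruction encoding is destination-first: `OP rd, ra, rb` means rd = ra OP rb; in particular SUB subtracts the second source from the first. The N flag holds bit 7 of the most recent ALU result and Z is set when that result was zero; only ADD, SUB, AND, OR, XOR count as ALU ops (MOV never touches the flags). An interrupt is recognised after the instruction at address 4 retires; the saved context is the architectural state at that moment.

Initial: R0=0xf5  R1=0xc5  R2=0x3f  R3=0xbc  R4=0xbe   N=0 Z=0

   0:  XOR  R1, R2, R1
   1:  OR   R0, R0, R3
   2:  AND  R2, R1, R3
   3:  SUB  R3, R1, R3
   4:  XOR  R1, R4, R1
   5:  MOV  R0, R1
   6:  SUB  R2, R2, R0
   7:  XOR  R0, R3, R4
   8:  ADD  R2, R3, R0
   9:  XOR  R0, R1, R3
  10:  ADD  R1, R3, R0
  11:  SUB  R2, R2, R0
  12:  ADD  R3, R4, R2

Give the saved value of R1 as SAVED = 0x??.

after  0: R0=0xf5 R1=0xfa R2=0x3f R3=0xbc R4=0xbe  N=1 Z=0
after  1: R0=0xfd R1=0xfa R2=0x3f R3=0xbc R4=0xbe  N=1 Z=0
after  2: R0=0xfd R1=0xfa R2=0xb8 R3=0xbc R4=0xbe  N=1 Z=0
after  3: R0=0xfd R1=0xfa R2=0xb8 R3=0x3e R4=0xbe  N=0 Z=0
after  4: R0=0xfd R1=0x44 R2=0xb8 R3=0x3e R4=0xbe  N=0 Z=0
-- IRQ taken; context saved, return-PC = 5 --

SAVED = 0x44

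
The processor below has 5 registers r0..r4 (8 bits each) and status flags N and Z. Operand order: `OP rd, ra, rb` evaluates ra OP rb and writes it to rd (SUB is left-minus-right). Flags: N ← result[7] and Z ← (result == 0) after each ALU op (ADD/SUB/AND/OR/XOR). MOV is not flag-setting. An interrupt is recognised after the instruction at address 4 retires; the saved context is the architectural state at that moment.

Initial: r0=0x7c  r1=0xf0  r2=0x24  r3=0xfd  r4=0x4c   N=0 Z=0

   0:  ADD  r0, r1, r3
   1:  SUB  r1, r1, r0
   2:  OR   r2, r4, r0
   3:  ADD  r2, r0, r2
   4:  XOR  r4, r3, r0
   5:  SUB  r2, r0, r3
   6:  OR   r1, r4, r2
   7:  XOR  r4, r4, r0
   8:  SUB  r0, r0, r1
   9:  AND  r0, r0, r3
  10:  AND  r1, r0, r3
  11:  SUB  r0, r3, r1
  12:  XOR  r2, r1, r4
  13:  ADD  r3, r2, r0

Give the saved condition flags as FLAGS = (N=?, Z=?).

after  0: r0=0xed r1=0xf0 r2=0x24 r3=0xfd r4=0x4c  N=1 Z=0
after  1: r0=0xed r1=0x03 r2=0x24 r3=0xfd r4=0x4c  N=0 Z=0
after  2: r0=0xed r1=0x03 r2=0xed r3=0xfd r4=0x4c  N=1 Z=0
after  3: r0=0xed r1=0x03 r2=0xda r3=0xfd r4=0x4c  N=1 Z=0
after  4: r0=0xed r1=0x03 r2=0xda r3=0xfd r4=0x10  N=0 Z=0
-- IRQ taken; context saved, return-PC = 5 --

FLAGS = (N=0, Z=0)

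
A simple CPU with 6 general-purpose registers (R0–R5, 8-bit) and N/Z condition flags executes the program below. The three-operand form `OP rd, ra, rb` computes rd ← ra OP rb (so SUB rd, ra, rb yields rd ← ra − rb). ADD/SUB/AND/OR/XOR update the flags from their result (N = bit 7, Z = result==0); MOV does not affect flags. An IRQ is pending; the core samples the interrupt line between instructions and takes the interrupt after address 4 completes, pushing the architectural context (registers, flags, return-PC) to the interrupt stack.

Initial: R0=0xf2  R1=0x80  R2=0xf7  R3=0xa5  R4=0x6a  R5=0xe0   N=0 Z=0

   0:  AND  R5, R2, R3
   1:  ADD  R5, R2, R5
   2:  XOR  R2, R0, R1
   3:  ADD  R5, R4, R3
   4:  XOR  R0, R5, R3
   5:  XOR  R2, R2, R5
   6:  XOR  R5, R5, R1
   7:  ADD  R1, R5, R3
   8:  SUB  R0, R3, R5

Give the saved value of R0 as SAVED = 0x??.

after  0: R0=0xf2 R1=0x80 R2=0xf7 R3=0xa5 R4=0x6a R5=0xa5  N=1 Z=0
after  1: R0=0xf2 R1=0x80 R2=0xf7 R3=0xa5 R4=0x6a R5=0x9c  N=1 Z=0
after  2: R0=0xf2 R1=0x80 R2=0x72 R3=0xa5 R4=0x6a R5=0x9c  N=0 Z=0
after  3: R0=0xf2 R1=0x80 R2=0x72 R3=0xa5 R4=0x6a R5=0x0f  N=0 Z=0
after  4: R0=0xaa R1=0x80 R2=0x72 R3=0xa5 R4=0x6a R5=0x0f  N=1 Z=0
-- IRQ taken; context saved, return-PC = 5 --

SAVED = 0xaa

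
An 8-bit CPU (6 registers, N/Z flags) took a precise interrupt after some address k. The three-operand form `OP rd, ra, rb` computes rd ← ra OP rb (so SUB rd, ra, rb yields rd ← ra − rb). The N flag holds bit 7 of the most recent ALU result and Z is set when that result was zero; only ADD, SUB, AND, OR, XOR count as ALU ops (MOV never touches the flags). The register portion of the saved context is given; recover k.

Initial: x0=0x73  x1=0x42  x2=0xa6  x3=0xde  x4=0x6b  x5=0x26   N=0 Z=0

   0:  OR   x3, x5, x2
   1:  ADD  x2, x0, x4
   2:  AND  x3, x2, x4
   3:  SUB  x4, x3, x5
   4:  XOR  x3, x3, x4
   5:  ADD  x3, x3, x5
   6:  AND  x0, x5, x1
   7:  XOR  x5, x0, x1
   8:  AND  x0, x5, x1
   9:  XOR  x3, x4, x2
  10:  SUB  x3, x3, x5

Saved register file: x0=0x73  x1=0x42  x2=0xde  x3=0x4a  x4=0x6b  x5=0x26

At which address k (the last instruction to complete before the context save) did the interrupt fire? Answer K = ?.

K = 2

after  0: x0=0x73 x1=0x42 x2=0xa6 x3=0xa6 x4=0x6b x5=0x26  N=1 Z=0
after  1: x0=0x73 x1=0x42 x2=0xde x3=0xa6 x4=0x6b x5=0x26  N=1 Z=0
after  2: x0=0x73 x1=0x42 x2=0xde x3=0x4a x4=0x6b x5=0x26  N=0 Z=0
-- IRQ taken; context saved, return-PC = 3 --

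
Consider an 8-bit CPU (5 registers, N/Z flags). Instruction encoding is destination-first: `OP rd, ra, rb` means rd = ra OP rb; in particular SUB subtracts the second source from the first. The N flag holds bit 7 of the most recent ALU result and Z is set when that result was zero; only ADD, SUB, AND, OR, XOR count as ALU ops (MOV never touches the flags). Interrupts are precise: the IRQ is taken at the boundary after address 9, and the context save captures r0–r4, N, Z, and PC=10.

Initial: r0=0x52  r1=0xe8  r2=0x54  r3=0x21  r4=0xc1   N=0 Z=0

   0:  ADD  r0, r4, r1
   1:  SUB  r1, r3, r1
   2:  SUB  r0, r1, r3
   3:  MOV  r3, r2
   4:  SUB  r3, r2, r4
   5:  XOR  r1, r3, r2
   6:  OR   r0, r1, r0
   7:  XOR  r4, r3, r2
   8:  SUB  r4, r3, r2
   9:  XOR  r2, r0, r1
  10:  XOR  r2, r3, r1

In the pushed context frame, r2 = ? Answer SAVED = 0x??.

after  0: r0=0xa9 r1=0xe8 r2=0x54 r3=0x21 r4=0xc1  N=1 Z=0
after  1: r0=0xa9 r1=0x39 r2=0x54 r3=0x21 r4=0xc1  N=0 Z=0
after  2: r0=0x18 r1=0x39 r2=0x54 r3=0x21 r4=0xc1  N=0 Z=0
after  3: r0=0x18 r1=0x39 r2=0x54 r3=0x54 r4=0xc1  N=0 Z=0
after  4: r0=0x18 r1=0x39 r2=0x54 r3=0x93 r4=0xc1  N=1 Z=0
after  5: r0=0x18 r1=0xc7 r2=0x54 r3=0x93 r4=0xc1  N=1 Z=0
after  6: r0=0xdf r1=0xc7 r2=0x54 r3=0x93 r4=0xc1  N=1 Z=0
after  7: r0=0xdf r1=0xc7 r2=0x54 r3=0x93 r4=0xc7  N=1 Z=0
after  8: r0=0xdf r1=0xc7 r2=0x54 r3=0x93 r4=0x3f  N=0 Z=0
after  9: r0=0xdf r1=0xc7 r2=0x18 r3=0x93 r4=0x3f  N=0 Z=0
-- IRQ taken; context saved, return-PC = 10 --

SAVED = 0x18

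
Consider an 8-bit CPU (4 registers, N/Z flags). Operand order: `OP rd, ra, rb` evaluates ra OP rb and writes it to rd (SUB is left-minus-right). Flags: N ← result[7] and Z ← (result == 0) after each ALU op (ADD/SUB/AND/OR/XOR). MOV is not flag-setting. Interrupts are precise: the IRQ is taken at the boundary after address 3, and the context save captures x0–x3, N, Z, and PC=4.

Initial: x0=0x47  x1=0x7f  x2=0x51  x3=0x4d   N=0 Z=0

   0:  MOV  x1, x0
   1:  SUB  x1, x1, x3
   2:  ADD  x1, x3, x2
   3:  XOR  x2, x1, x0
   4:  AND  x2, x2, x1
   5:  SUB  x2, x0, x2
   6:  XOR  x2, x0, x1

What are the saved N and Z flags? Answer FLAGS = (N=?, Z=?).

after  0: x0=0x47 x1=0x47 x2=0x51 x3=0x4d  N=0 Z=0
after  1: x0=0x47 x1=0xfa x2=0x51 x3=0x4d  N=1 Z=0
after  2: x0=0x47 x1=0x9e x2=0x51 x3=0x4d  N=1 Z=0
after  3: x0=0x47 x1=0x9e x2=0xd9 x3=0x4d  N=1 Z=0
-- IRQ taken; context saved, return-PC = 4 --

FLAGS = (N=1, Z=0)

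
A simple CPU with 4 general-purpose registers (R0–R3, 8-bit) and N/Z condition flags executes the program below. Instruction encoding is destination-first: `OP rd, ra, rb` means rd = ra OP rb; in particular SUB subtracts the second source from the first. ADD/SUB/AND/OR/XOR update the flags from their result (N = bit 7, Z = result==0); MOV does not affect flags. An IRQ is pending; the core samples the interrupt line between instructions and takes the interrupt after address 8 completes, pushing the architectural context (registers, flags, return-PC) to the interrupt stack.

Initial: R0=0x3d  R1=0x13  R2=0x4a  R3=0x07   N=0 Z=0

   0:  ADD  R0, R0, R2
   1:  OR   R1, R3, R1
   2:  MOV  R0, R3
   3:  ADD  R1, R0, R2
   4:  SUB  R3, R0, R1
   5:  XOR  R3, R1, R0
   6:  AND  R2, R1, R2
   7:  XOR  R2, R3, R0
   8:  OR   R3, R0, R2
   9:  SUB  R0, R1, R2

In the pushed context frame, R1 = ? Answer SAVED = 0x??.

after  0: R0=0x87 R1=0x13 R2=0x4a R3=0x07  N=1 Z=0
after  1: R0=0x87 R1=0x17 R2=0x4a R3=0x07  N=0 Z=0
after  2: R0=0x07 R1=0x17 R2=0x4a R3=0x07  N=0 Z=0
after  3: R0=0x07 R1=0x51 R2=0x4a R3=0x07  N=0 Z=0
after  4: R0=0x07 R1=0x51 R2=0x4a R3=0xb6  N=1 Z=0
after  5: R0=0x07 R1=0x51 R2=0x4a R3=0x56  N=0 Z=0
after  6: R0=0x07 R1=0x51 R2=0x40 R3=0x56  N=0 Z=0
after  7: R0=0x07 R1=0x51 R2=0x51 R3=0x56  N=0 Z=0
after  8: R0=0x07 R1=0x51 R2=0x51 R3=0x57  N=0 Z=0
-- IRQ taken; context saved, return-PC = 9 --

SAVED = 0x51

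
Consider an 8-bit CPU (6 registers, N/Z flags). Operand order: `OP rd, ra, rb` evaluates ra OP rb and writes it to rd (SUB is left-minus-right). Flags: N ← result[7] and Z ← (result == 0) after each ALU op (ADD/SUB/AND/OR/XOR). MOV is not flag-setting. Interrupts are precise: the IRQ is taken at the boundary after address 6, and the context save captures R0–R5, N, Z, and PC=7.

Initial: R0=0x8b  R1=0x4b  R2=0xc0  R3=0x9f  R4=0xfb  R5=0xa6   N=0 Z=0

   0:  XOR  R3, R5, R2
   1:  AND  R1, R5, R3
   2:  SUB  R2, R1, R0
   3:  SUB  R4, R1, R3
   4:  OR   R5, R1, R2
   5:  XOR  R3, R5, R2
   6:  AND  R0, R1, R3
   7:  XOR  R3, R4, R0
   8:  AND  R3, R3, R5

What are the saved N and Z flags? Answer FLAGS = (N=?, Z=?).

after  0: R0=0x8b R1=0x4b R2=0xc0 R3=0x66 R4=0xfb R5=0xa6  N=0 Z=0
after  1: R0=0x8b R1=0x26 R2=0xc0 R3=0x66 R4=0xfb R5=0xa6  N=0 Z=0
after  2: R0=0x8b R1=0x26 R2=0x9b R3=0x66 R4=0xfb R5=0xa6  N=1 Z=0
after  3: R0=0x8b R1=0x26 R2=0x9b R3=0x66 R4=0xc0 R5=0xa6  N=1 Z=0
after  4: R0=0x8b R1=0x26 R2=0x9b R3=0x66 R4=0xc0 R5=0xbf  N=1 Z=0
after  5: R0=0x8b R1=0x26 R2=0x9b R3=0x24 R4=0xc0 R5=0xbf  N=0 Z=0
after  6: R0=0x24 R1=0x26 R2=0x9b R3=0x24 R4=0xc0 R5=0xbf  N=0 Z=0
-- IRQ taken; context saved, return-PC = 7 --

FLAGS = (N=0, Z=0)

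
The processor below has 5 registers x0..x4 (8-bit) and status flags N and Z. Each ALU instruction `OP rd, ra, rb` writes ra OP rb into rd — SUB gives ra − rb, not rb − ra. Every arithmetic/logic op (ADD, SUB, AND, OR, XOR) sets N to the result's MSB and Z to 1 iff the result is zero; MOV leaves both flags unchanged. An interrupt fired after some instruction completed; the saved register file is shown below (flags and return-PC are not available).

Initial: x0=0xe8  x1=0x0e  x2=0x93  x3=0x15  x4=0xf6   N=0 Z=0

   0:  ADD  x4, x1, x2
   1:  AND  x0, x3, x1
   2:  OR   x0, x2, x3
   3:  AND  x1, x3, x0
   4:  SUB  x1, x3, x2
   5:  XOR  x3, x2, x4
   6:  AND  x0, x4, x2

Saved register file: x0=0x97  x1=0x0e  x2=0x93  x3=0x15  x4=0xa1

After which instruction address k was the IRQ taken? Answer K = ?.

after  0: x0=0xe8 x1=0x0e x2=0x93 x3=0x15 x4=0xa1  N=1 Z=0
after  1: x0=0x04 x1=0x0e x2=0x93 x3=0x15 x4=0xa1  N=0 Z=0
after  2: x0=0x97 x1=0x0e x2=0x93 x3=0x15 x4=0xa1  N=1 Z=0
-- IRQ taken; context saved, return-PC = 3 --

K = 2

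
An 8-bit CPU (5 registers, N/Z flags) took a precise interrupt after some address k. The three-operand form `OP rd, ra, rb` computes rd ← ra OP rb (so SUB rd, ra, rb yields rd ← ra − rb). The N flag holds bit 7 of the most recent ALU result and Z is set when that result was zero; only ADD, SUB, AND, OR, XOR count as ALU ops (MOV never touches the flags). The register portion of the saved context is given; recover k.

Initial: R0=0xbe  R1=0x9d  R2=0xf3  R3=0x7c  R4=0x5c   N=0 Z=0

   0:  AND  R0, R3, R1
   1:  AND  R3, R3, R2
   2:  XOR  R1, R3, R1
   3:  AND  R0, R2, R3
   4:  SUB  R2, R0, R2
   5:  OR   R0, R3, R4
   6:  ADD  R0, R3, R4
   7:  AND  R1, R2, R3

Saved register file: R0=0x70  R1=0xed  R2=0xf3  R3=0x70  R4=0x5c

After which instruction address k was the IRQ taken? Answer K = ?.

K = 3

after  0: R0=0x1c R1=0x9d R2=0xf3 R3=0x7c R4=0x5c  N=0 Z=0
after  1: R0=0x1c R1=0x9d R2=0xf3 R3=0x70 R4=0x5c  N=0 Z=0
after  2: R0=0x1c R1=0xed R2=0xf3 R3=0x70 R4=0x5c  N=1 Z=0
after  3: R0=0x70 R1=0xed R2=0xf3 R3=0x70 R4=0x5c  N=0 Z=0
-- IRQ taken; context saved, return-PC = 4 --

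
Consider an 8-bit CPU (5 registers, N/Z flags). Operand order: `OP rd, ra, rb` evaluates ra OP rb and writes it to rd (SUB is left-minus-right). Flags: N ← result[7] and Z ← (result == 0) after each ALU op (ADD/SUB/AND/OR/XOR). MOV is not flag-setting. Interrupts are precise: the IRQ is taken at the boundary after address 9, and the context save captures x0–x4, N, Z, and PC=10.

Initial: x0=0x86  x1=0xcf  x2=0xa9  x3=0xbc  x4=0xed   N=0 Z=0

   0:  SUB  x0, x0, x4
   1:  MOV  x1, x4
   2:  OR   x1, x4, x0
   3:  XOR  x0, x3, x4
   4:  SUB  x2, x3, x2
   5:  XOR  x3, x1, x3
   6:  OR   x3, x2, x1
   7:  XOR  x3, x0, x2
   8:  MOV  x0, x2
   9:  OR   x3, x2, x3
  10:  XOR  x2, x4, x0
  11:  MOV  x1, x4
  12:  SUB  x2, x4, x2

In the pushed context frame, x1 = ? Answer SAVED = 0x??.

after  0: x0=0x99 x1=0xcf x2=0xa9 x3=0xbc x4=0xed  N=1 Z=0
after  1: x0=0x99 x1=0xed x2=0xa9 x3=0xbc x4=0xed  N=1 Z=0
after  2: x0=0x99 x1=0xfd x2=0xa9 x3=0xbc x4=0xed  N=1 Z=0
after  3: x0=0x51 x1=0xfd x2=0xa9 x3=0xbc x4=0xed  N=0 Z=0
after  4: x0=0x51 x1=0xfd x2=0x13 x3=0xbc x4=0xed  N=0 Z=0
after  5: x0=0x51 x1=0xfd x2=0x13 x3=0x41 x4=0xed  N=0 Z=0
after  6: x0=0x51 x1=0xfd x2=0x13 x3=0xff x4=0xed  N=1 Z=0
after  7: x0=0x51 x1=0xfd x2=0x13 x3=0x42 x4=0xed  N=0 Z=0
after  8: x0=0x13 x1=0xfd x2=0x13 x3=0x42 x4=0xed  N=0 Z=0
after  9: x0=0x13 x1=0xfd x2=0x13 x3=0x53 x4=0xed  N=0 Z=0
-- IRQ taken; context saved, return-PC = 10 --

SAVED = 0xfd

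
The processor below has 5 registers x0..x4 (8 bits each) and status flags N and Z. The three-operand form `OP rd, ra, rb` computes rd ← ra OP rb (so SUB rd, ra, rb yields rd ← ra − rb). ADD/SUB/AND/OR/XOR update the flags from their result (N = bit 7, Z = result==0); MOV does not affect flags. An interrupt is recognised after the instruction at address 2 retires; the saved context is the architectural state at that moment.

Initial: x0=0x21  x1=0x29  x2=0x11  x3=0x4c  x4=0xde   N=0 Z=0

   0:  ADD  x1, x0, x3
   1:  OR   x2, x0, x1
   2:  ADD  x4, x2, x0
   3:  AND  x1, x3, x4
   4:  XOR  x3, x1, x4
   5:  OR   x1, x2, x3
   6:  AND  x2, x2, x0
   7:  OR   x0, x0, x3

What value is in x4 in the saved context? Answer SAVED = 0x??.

after  0: x0=0x21 x1=0x6d x2=0x11 x3=0x4c x4=0xde  N=0 Z=0
after  1: x0=0x21 x1=0x6d x2=0x6d x3=0x4c x4=0xde  N=0 Z=0
after  2: x0=0x21 x1=0x6d x2=0x6d x3=0x4c x4=0x8e  N=1 Z=0
-- IRQ taken; context saved, return-PC = 3 --

SAVED = 0x8e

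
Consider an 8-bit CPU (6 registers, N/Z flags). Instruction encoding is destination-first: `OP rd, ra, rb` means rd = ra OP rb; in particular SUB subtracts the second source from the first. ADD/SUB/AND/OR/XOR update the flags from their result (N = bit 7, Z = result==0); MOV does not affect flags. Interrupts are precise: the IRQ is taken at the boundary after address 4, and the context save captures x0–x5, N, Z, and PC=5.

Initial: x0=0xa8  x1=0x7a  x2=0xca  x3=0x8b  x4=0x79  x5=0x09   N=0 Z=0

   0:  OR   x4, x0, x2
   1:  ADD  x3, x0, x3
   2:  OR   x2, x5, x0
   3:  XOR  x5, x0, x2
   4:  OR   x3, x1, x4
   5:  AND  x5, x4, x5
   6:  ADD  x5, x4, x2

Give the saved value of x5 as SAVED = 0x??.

SAVED = 0x01

after  0: x0=0xa8 x1=0x7a x2=0xca x3=0x8b x4=0xea x5=0x09  N=1 Z=0
after  1: x0=0xa8 x1=0x7a x2=0xca x3=0x33 x4=0xea x5=0x09  N=0 Z=0
after  2: x0=0xa8 x1=0x7a x2=0xa9 x3=0x33 x4=0xea x5=0x09  N=1 Z=0
after  3: x0=0xa8 x1=0x7a x2=0xa9 x3=0x33 x4=0xea x5=0x01  N=0 Z=0
after  4: x0=0xa8 x1=0x7a x2=0xa9 x3=0xfa x4=0xea x5=0x01  N=1 Z=0
-- IRQ taken; context saved, return-PC = 5 --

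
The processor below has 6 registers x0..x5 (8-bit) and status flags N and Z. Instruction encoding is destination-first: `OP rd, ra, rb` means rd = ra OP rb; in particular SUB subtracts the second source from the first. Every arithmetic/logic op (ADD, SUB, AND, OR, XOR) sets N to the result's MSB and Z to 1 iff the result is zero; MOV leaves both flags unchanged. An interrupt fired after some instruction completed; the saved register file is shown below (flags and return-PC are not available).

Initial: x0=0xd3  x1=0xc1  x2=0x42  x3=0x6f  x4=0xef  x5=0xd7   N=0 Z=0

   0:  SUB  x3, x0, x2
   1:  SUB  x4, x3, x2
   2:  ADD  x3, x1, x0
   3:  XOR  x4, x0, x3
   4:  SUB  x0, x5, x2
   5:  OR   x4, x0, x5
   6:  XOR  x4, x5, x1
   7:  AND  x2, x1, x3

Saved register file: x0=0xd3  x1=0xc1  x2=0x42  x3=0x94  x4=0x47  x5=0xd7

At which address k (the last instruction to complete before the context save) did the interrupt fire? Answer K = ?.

after  0: x0=0xd3 x1=0xc1 x2=0x42 x3=0x91 x4=0xef x5=0xd7  N=1 Z=0
after  1: x0=0xd3 x1=0xc1 x2=0x42 x3=0x91 x4=0x4f x5=0xd7  N=0 Z=0
after  2: x0=0xd3 x1=0xc1 x2=0x42 x3=0x94 x4=0x4f x5=0xd7  N=1 Z=0
after  3: x0=0xd3 x1=0xc1 x2=0x42 x3=0x94 x4=0x47 x5=0xd7  N=0 Z=0
-- IRQ taken; context saved, return-PC = 4 --

K = 3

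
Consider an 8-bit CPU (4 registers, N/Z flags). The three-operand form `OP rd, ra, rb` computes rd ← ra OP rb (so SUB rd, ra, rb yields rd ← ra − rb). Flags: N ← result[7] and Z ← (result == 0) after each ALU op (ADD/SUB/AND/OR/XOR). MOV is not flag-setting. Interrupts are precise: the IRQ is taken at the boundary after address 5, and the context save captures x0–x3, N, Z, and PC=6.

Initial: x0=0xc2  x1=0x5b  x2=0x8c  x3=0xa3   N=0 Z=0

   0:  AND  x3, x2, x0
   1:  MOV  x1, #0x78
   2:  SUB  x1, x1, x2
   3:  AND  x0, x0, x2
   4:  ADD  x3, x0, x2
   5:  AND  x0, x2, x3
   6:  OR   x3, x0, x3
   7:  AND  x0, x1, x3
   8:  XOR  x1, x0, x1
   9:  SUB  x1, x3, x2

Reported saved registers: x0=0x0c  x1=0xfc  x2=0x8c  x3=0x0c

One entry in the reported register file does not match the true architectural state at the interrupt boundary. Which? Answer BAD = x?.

after  0: x0=0xc2 x1=0x5b x2=0x8c x3=0x80  N=1 Z=0
after  1: x0=0xc2 x1=0x78 x2=0x8c x3=0x80  N=1 Z=0
after  2: x0=0xc2 x1=0xec x2=0x8c x3=0x80  N=1 Z=0
after  3: x0=0x80 x1=0xec x2=0x8c x3=0x80  N=1 Z=0
after  4: x0=0x80 x1=0xec x2=0x8c x3=0x0c  N=0 Z=0
after  5: x0=0x0c x1=0xec x2=0x8c x3=0x0c  N=0 Z=0
-- IRQ taken; context saved, return-PC = 6 --
mismatch: x1: reported 0xfc vs actual 0xec

BAD = x1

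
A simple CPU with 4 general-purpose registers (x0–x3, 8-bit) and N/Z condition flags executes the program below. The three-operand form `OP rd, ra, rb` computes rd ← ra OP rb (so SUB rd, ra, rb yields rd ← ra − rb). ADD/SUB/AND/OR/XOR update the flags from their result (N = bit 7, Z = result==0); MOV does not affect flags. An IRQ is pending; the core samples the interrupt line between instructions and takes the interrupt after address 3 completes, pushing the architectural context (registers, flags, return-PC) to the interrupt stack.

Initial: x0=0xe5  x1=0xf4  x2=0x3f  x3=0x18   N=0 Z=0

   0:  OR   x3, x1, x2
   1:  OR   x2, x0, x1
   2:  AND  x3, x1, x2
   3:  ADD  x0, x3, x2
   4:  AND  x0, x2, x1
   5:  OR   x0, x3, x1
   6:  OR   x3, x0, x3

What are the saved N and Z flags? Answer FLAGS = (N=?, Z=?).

FLAGS = (N=1, Z=0)

after  0: x0=0xe5 x1=0xf4 x2=0x3f x3=0xff  N=1 Z=0
after  1: x0=0xe5 x1=0xf4 x2=0xf5 x3=0xff  N=1 Z=0
after  2: x0=0xe5 x1=0xf4 x2=0xf5 x3=0xf4  N=1 Z=0
after  3: x0=0xe9 x1=0xf4 x2=0xf5 x3=0xf4  N=1 Z=0
-- IRQ taken; context saved, return-PC = 4 --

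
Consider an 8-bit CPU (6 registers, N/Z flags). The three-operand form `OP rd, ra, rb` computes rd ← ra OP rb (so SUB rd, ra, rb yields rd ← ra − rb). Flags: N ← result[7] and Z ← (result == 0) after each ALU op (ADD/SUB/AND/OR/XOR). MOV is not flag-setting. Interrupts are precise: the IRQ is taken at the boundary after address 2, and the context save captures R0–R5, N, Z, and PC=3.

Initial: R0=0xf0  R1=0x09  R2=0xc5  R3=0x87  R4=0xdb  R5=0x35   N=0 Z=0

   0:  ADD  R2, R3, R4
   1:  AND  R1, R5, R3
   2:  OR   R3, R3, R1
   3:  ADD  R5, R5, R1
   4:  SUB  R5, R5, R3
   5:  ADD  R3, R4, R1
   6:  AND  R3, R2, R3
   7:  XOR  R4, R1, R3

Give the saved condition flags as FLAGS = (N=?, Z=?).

FLAGS = (N=1, Z=0)

after  0: R0=0xf0 R1=0x09 R2=0x62 R3=0x87 R4=0xdb R5=0x35  N=0 Z=0
after  1: R0=0xf0 R1=0x05 R2=0x62 R3=0x87 R4=0xdb R5=0x35  N=0 Z=0
after  2: R0=0xf0 R1=0x05 R2=0x62 R3=0x87 R4=0xdb R5=0x35  N=1 Z=0
-- IRQ taken; context saved, return-PC = 3 --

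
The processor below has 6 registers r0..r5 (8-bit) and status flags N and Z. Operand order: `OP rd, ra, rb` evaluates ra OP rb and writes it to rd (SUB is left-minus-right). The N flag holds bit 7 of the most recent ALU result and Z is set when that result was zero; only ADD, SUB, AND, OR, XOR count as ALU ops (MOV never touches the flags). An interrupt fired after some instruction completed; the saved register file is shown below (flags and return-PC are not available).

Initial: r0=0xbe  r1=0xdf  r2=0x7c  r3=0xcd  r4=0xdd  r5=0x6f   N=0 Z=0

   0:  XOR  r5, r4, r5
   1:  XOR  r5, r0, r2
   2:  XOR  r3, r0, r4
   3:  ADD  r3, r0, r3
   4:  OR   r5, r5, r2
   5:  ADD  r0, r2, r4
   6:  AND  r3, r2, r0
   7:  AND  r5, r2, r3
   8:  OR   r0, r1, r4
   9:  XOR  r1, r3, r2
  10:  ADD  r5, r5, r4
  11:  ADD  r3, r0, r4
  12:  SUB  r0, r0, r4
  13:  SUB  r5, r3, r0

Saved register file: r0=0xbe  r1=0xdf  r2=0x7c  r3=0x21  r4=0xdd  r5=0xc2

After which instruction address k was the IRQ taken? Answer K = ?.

after  0: r0=0xbe r1=0xdf r2=0x7c r3=0xcd r4=0xdd r5=0xb2  N=1 Z=0
after  1: r0=0xbe r1=0xdf r2=0x7c r3=0xcd r4=0xdd r5=0xc2  N=1 Z=0
after  2: r0=0xbe r1=0xdf r2=0x7c r3=0x63 r4=0xdd r5=0xc2  N=0 Z=0
after  3: r0=0xbe r1=0xdf r2=0x7c r3=0x21 r4=0xdd r5=0xc2  N=0 Z=0
-- IRQ taken; context saved, return-PC = 4 --

K = 3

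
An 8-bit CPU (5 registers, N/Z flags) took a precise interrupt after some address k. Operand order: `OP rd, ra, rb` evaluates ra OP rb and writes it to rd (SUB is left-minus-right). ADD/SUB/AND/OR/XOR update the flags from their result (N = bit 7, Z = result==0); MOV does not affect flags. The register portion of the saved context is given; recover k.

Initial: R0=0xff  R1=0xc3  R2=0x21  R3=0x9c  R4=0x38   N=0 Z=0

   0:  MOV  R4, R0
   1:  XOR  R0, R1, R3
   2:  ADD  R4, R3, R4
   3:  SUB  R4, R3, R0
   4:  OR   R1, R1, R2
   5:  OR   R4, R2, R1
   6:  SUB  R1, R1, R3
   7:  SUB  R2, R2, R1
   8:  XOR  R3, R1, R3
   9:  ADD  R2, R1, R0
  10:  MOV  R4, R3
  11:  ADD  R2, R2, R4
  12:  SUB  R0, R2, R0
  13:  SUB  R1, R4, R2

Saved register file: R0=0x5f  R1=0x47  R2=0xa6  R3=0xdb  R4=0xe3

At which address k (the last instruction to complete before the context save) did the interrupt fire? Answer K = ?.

after  0: R0=0xff R1=0xc3 R2=0x21 R3=0x9c R4=0xff  N=0 Z=0
after  1: R0=0x5f R1=0xc3 R2=0x21 R3=0x9c R4=0xff  N=0 Z=0
after  2: R0=0x5f R1=0xc3 R2=0x21 R3=0x9c R4=0x9b  N=1 Z=0
after  3: R0=0x5f R1=0xc3 R2=0x21 R3=0x9c R4=0x3d  N=0 Z=0
after  4: R0=0x5f R1=0xe3 R2=0x21 R3=0x9c R4=0x3d  N=1 Z=0
after  5: R0=0x5f R1=0xe3 R2=0x21 R3=0x9c R4=0xe3  N=1 Z=0
after  6: R0=0x5f R1=0x47 R2=0x21 R3=0x9c R4=0xe3  N=0 Z=0
after  7: R0=0x5f R1=0x47 R2=0xda R3=0x9c R4=0xe3  N=1 Z=0
after  8: R0=0x5f R1=0x47 R2=0xda R3=0xdb R4=0xe3  N=1 Z=0
after  9: R0=0x5f R1=0x47 R2=0xa6 R3=0xdb R4=0xe3  N=1 Z=0
-- IRQ taken; context saved, return-PC = 10 --

K = 9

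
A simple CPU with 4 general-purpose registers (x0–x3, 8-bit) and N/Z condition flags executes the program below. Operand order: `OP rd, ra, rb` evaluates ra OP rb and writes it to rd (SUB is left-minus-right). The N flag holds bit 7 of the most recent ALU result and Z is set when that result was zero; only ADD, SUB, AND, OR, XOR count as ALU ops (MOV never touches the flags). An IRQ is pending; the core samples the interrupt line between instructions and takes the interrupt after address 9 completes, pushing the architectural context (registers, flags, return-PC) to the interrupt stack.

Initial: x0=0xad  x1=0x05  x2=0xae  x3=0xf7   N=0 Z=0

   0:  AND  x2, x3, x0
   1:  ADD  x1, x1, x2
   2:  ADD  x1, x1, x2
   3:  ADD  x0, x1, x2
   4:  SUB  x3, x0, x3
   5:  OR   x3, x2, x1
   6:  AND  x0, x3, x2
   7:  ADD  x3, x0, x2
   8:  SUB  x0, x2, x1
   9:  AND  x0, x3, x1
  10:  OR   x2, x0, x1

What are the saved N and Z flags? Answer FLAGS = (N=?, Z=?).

FLAGS = (N=0, Z=0)

after  0: x0=0xad x1=0x05 x2=0xa5 x3=0xf7  N=1 Z=0
after  1: x0=0xad x1=0xaa x2=0xa5 x3=0xf7  N=1 Z=0
after  2: x0=0xad x1=0x4f x2=0xa5 x3=0xf7  N=0 Z=0
after  3: x0=0xf4 x1=0x4f x2=0xa5 x3=0xf7  N=1 Z=0
after  4: x0=0xf4 x1=0x4f x2=0xa5 x3=0xfd  N=1 Z=0
after  5: x0=0xf4 x1=0x4f x2=0xa5 x3=0xef  N=1 Z=0
after  6: x0=0xa5 x1=0x4f x2=0xa5 x3=0xef  N=1 Z=0
after  7: x0=0xa5 x1=0x4f x2=0xa5 x3=0x4a  N=0 Z=0
after  8: x0=0x56 x1=0x4f x2=0xa5 x3=0x4a  N=0 Z=0
after  9: x0=0x4a x1=0x4f x2=0xa5 x3=0x4a  N=0 Z=0
-- IRQ taken; context saved, return-PC = 10 --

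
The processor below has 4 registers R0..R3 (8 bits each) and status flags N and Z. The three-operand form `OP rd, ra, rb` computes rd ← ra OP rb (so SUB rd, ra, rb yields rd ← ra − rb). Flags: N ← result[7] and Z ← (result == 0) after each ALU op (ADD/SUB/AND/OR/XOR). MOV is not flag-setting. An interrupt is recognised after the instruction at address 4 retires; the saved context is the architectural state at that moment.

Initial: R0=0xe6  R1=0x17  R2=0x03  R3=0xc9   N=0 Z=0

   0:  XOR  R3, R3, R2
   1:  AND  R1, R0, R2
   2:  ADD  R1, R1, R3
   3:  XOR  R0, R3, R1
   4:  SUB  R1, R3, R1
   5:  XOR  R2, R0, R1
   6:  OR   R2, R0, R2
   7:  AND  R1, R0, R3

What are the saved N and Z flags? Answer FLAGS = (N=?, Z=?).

after  0: R0=0xe6 R1=0x17 R2=0x03 R3=0xca  N=1 Z=0
after  1: R0=0xe6 R1=0x02 R2=0x03 R3=0xca  N=0 Z=0
after  2: R0=0xe6 R1=0xcc R2=0x03 R3=0xca  N=1 Z=0
after  3: R0=0x06 R1=0xcc R2=0x03 R3=0xca  N=0 Z=0
after  4: R0=0x06 R1=0xfe R2=0x03 R3=0xca  N=1 Z=0
-- IRQ taken; context saved, return-PC = 5 --

FLAGS = (N=1, Z=0)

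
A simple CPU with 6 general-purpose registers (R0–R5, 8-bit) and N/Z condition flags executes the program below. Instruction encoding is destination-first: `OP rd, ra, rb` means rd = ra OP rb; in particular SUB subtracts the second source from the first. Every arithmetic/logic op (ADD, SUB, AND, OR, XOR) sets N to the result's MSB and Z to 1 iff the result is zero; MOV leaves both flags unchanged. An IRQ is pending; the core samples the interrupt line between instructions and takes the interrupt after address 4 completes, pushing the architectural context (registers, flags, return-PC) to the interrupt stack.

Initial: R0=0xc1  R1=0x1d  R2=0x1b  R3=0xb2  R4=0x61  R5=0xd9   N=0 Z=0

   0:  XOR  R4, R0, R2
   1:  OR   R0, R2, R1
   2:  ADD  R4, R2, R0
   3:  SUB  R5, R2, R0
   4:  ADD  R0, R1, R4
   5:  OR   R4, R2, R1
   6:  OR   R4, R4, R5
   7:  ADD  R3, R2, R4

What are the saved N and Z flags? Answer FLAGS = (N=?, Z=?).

FLAGS = (N=0, Z=0)

after  0: R0=0xc1 R1=0x1d R2=0x1b R3=0xb2 R4=0xda R5=0xd9  N=1 Z=0
after  1: R0=0x1f R1=0x1d R2=0x1b R3=0xb2 R4=0xda R5=0xd9  N=0 Z=0
after  2: R0=0x1f R1=0x1d R2=0x1b R3=0xb2 R4=0x3a R5=0xd9  N=0 Z=0
after  3: R0=0x1f R1=0x1d R2=0x1b R3=0xb2 R4=0x3a R5=0xfc  N=1 Z=0
after  4: R0=0x57 R1=0x1d R2=0x1b R3=0xb2 R4=0x3a R5=0xfc  N=0 Z=0
-- IRQ taken; context saved, return-PC = 5 --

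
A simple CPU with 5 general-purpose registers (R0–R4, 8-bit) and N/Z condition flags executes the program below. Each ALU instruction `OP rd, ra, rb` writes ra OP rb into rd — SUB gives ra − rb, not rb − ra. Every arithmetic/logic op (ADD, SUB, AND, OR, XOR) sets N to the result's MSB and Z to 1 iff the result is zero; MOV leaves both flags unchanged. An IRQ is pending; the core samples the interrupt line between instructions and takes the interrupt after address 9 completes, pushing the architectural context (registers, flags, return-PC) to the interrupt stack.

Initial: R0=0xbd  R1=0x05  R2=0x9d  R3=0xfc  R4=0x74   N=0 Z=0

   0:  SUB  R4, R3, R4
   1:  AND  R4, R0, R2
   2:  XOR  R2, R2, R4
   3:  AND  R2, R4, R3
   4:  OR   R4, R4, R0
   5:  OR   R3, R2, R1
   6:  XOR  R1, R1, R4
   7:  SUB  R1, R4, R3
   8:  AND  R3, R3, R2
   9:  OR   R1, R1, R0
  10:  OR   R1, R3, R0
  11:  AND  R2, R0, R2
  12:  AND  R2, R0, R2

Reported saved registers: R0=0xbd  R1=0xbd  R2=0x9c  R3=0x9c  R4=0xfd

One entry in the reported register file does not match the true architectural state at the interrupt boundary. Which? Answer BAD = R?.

BAD = R4

after  0: R0=0xbd R1=0x05 R2=0x9d R3=0xfc R4=0x88  N=1 Z=0
after  1: R0=0xbd R1=0x05 R2=0x9d R3=0xfc R4=0x9d  N=1 Z=0
after  2: R0=0xbd R1=0x05 R2=0x00 R3=0xfc R4=0x9d  N=0 Z=1
after  3: R0=0xbd R1=0x05 R2=0x9c R3=0xfc R4=0x9d  N=1 Z=0
after  4: R0=0xbd R1=0x05 R2=0x9c R3=0xfc R4=0xbd  N=1 Z=0
after  5: R0=0xbd R1=0x05 R2=0x9c R3=0x9d R4=0xbd  N=1 Z=0
after  6: R0=0xbd R1=0xb8 R2=0x9c R3=0x9d R4=0xbd  N=1 Z=0
after  7: R0=0xbd R1=0x20 R2=0x9c R3=0x9d R4=0xbd  N=0 Z=0
after  8: R0=0xbd R1=0x20 R2=0x9c R3=0x9c R4=0xbd  N=1 Z=0
after  9: R0=0xbd R1=0xbd R2=0x9c R3=0x9c R4=0xbd  N=1 Z=0
-- IRQ taken; context saved, return-PC = 10 --
mismatch: R4: reported 0xfd vs actual 0xbd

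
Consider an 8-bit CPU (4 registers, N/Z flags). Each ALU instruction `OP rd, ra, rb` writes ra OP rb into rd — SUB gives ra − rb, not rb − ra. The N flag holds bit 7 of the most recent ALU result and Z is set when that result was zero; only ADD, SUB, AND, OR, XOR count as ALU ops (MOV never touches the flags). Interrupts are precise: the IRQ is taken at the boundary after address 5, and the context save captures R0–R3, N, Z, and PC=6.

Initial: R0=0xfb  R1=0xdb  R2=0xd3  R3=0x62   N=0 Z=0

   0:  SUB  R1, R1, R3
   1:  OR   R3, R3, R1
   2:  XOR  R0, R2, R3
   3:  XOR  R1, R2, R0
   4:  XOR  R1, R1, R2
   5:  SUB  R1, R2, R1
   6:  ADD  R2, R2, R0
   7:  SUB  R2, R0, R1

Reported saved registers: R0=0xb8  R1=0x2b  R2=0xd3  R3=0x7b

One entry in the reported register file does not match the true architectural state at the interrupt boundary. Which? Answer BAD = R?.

BAD = R0

after  0: R0=0xfb R1=0x79 R2=0xd3 R3=0x62  N=0 Z=0
after  1: R0=0xfb R1=0x79 R2=0xd3 R3=0x7b  N=0 Z=0
after  2: R0=0xa8 R1=0x79 R2=0xd3 R3=0x7b  N=1 Z=0
after  3: R0=0xa8 R1=0x7b R2=0xd3 R3=0x7b  N=0 Z=0
after  4: R0=0xa8 R1=0xa8 R2=0xd3 R3=0x7b  N=1 Z=0
after  5: R0=0xa8 R1=0x2b R2=0xd3 R3=0x7b  N=0 Z=0
-- IRQ taken; context saved, return-PC = 6 --
mismatch: R0: reported 0xb8 vs actual 0xa8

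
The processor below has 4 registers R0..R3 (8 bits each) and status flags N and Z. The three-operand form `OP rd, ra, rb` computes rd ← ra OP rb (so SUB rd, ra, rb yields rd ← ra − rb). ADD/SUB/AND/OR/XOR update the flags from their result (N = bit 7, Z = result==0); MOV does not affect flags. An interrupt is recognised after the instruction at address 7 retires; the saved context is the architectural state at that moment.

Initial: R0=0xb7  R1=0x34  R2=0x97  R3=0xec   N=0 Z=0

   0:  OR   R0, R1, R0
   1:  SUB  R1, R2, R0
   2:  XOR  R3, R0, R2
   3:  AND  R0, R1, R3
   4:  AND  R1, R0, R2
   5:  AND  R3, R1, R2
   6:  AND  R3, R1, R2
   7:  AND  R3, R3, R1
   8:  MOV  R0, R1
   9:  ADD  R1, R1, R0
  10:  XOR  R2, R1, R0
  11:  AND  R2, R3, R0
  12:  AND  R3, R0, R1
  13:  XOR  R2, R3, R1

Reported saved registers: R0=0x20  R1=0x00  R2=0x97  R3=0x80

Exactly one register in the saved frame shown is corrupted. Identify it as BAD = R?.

after  0: R0=0xb7 R1=0x34 R2=0x97 R3=0xec  N=1 Z=0
after  1: R0=0xb7 R1=0xe0 R2=0x97 R3=0xec  N=1 Z=0
after  2: R0=0xb7 R1=0xe0 R2=0x97 R3=0x20  N=0 Z=0
after  3: R0=0x20 R1=0xe0 R2=0x97 R3=0x20  N=0 Z=0
after  4: R0=0x20 R1=0x00 R2=0x97 R3=0x20  N=0 Z=1
after  5: R0=0x20 R1=0x00 R2=0x97 R3=0x00  N=0 Z=1
after  6: R0=0x20 R1=0x00 R2=0x97 R3=0x00  N=0 Z=1
after  7: R0=0x20 R1=0x00 R2=0x97 R3=0x00  N=0 Z=1
-- IRQ taken; context saved, return-PC = 8 --
mismatch: R3: reported 0x80 vs actual 0x00

BAD = R3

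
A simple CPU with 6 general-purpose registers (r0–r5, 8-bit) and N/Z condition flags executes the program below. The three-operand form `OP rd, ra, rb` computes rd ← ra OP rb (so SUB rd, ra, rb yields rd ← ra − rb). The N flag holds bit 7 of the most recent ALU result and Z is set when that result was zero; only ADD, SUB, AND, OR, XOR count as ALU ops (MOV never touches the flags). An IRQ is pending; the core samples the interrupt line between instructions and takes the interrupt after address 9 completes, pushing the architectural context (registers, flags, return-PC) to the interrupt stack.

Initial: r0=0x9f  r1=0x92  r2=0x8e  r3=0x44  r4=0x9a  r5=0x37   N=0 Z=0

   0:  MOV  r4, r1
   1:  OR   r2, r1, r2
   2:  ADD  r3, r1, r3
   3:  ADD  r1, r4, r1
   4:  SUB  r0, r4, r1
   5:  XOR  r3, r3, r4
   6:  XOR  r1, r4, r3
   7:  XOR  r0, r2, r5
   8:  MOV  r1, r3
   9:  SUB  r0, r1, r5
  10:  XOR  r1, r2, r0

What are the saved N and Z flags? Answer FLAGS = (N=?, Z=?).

after  0: r0=0x9f r1=0x92 r2=0x8e r3=0x44 r4=0x92 r5=0x37  N=0 Z=0
after  1: r0=0x9f r1=0x92 r2=0x9e r3=0x44 r4=0x92 r5=0x37  N=1 Z=0
after  2: r0=0x9f r1=0x92 r2=0x9e r3=0xd6 r4=0x92 r5=0x37  N=1 Z=0
after  3: r0=0x9f r1=0x24 r2=0x9e r3=0xd6 r4=0x92 r5=0x37  N=0 Z=0
after  4: r0=0x6e r1=0x24 r2=0x9e r3=0xd6 r4=0x92 r5=0x37  N=0 Z=0
after  5: r0=0x6e r1=0x24 r2=0x9e r3=0x44 r4=0x92 r5=0x37  N=0 Z=0
after  6: r0=0x6e r1=0xd6 r2=0x9e r3=0x44 r4=0x92 r5=0x37  N=1 Z=0
after  7: r0=0xa9 r1=0xd6 r2=0x9e r3=0x44 r4=0x92 r5=0x37  N=1 Z=0
after  8: r0=0xa9 r1=0x44 r2=0x9e r3=0x44 r4=0x92 r5=0x37  N=1 Z=0
after  9: r0=0x0d r1=0x44 r2=0x9e r3=0x44 r4=0x92 r5=0x37  N=0 Z=0
-- IRQ taken; context saved, return-PC = 10 --

FLAGS = (N=0, Z=0)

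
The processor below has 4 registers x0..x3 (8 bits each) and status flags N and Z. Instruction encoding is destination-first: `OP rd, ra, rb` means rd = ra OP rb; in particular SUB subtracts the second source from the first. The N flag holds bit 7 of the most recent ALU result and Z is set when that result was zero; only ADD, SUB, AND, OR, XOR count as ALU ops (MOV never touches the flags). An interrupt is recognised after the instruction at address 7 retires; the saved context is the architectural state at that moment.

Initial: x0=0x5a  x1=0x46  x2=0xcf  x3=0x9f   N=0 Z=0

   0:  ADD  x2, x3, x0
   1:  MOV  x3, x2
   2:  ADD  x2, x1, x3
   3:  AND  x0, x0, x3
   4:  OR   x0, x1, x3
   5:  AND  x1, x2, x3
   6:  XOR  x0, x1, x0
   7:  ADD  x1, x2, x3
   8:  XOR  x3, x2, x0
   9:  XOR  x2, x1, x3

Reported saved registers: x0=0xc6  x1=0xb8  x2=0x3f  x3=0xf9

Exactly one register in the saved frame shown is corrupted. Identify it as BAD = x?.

after  0: x0=0x5a x1=0x46 x2=0xf9 x3=0x9f  N=1 Z=0
after  1: x0=0x5a x1=0x46 x2=0xf9 x3=0xf9  N=1 Z=0
after  2: x0=0x5a x1=0x46 x2=0x3f x3=0xf9  N=0 Z=0
after  3: x0=0x58 x1=0x46 x2=0x3f x3=0xf9  N=0 Z=0
after  4: x0=0xff x1=0x46 x2=0x3f x3=0xf9  N=1 Z=0
after  5: x0=0xff x1=0x39 x2=0x3f x3=0xf9  N=0 Z=0
after  6: x0=0xc6 x1=0x39 x2=0x3f x3=0xf9  N=1 Z=0
after  7: x0=0xc6 x1=0x38 x2=0x3f x3=0xf9  N=0 Z=0
-- IRQ taken; context saved, return-PC = 8 --
mismatch: x1: reported 0xb8 vs actual 0x38

BAD = x1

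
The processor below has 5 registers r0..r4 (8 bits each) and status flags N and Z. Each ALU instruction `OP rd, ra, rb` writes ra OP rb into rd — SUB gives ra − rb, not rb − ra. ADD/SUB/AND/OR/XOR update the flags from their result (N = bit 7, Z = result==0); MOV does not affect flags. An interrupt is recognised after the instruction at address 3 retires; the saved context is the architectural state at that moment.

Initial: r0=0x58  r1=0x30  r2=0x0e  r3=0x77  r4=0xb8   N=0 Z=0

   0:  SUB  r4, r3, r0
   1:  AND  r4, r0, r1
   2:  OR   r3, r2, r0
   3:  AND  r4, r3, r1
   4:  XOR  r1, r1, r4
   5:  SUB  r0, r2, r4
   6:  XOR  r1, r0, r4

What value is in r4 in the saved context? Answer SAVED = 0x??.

SAVED = 0x10

after  0: r0=0x58 r1=0x30 r2=0x0e r3=0x77 r4=0x1f  N=0 Z=0
after  1: r0=0x58 r1=0x30 r2=0x0e r3=0x77 r4=0x10  N=0 Z=0
after  2: r0=0x58 r1=0x30 r2=0x0e r3=0x5e r4=0x10  N=0 Z=0
after  3: r0=0x58 r1=0x30 r2=0x0e r3=0x5e r4=0x10  N=0 Z=0
-- IRQ taken; context saved, return-PC = 4 --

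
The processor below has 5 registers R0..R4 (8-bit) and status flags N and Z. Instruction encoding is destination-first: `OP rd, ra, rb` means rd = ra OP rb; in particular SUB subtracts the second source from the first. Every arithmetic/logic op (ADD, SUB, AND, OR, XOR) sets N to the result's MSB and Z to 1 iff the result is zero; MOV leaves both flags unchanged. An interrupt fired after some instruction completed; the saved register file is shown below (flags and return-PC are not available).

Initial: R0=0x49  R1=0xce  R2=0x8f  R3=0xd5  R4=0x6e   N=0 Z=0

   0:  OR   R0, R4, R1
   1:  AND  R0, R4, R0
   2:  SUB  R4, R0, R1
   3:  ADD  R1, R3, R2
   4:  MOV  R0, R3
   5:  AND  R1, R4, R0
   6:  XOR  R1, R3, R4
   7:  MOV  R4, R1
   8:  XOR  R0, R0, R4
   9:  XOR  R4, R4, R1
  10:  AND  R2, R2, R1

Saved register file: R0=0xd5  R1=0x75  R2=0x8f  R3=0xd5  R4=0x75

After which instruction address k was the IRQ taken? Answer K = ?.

K = 7

after  0: R0=0xee R1=0xce R2=0x8f R3=0xd5 R4=0x6e  N=1 Z=0
after  1: R0=0x6e R1=0xce R2=0x8f R3=0xd5 R4=0x6e  N=0 Z=0
after  2: R0=0x6e R1=0xce R2=0x8f R3=0xd5 R4=0xa0  N=1 Z=0
after  3: R0=0x6e R1=0x64 R2=0x8f R3=0xd5 R4=0xa0  N=0 Z=0
after  4: R0=0xd5 R1=0x64 R2=0x8f R3=0xd5 R4=0xa0  N=0 Z=0
after  5: R0=0xd5 R1=0x80 R2=0x8f R3=0xd5 R4=0xa0  N=1 Z=0
after  6: R0=0xd5 R1=0x75 R2=0x8f R3=0xd5 R4=0xa0  N=0 Z=0
after  7: R0=0xd5 R1=0x75 R2=0x8f R3=0xd5 R4=0x75  N=0 Z=0
-- IRQ taken; context saved, return-PC = 8 --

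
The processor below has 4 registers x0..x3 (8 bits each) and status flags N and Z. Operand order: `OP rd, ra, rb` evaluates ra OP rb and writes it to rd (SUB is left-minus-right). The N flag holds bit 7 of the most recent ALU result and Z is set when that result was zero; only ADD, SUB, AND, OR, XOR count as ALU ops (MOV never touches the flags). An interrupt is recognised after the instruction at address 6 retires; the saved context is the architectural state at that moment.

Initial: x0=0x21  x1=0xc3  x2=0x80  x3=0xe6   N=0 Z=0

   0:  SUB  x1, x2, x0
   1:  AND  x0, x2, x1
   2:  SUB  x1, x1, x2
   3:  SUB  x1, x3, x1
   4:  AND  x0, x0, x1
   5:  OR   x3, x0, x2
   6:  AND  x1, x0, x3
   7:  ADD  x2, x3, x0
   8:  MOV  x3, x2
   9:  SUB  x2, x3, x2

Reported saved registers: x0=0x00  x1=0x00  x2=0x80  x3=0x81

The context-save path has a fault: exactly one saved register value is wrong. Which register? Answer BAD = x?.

after  0: x0=0x21 x1=0x5f x2=0x80 x3=0xe6  N=0 Z=0
after  1: x0=0x00 x1=0x5f x2=0x80 x3=0xe6  N=0 Z=1
after  2: x0=0x00 x1=0xdf x2=0x80 x3=0xe6  N=1 Z=0
after  3: x0=0x00 x1=0x07 x2=0x80 x3=0xe6  N=0 Z=0
after  4: x0=0x00 x1=0x07 x2=0x80 x3=0xe6  N=0 Z=1
after  5: x0=0x00 x1=0x07 x2=0x80 x3=0x80  N=1 Z=0
after  6: x0=0x00 x1=0x00 x2=0x80 x3=0x80  N=0 Z=1
-- IRQ taken; context saved, return-PC = 7 --
mismatch: x3: reported 0x81 vs actual 0x80

BAD = x3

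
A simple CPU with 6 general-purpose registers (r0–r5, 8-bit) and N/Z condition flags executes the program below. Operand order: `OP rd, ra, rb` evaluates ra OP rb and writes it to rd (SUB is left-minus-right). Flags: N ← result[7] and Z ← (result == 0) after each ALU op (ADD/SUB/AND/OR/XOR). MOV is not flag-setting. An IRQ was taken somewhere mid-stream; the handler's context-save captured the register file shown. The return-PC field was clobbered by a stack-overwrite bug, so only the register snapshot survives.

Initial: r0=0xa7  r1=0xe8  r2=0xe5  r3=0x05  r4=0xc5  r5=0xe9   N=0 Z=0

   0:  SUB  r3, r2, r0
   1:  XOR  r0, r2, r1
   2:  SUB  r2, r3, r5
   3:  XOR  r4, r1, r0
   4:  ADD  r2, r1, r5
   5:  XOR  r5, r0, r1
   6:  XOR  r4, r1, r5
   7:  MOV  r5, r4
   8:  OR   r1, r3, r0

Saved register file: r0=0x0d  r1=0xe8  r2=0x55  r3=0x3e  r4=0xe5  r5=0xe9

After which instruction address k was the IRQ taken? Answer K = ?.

K = 3

after  0: r0=0xa7 r1=0xe8 r2=0xe5 r3=0x3e r4=0xc5 r5=0xe9  N=0 Z=0
after  1: r0=0x0d r1=0xe8 r2=0xe5 r3=0x3e r4=0xc5 r5=0xe9  N=0 Z=0
after  2: r0=0x0d r1=0xe8 r2=0x55 r3=0x3e r4=0xc5 r5=0xe9  N=0 Z=0
after  3: r0=0x0d r1=0xe8 r2=0x55 r3=0x3e r4=0xe5 r5=0xe9  N=1 Z=0
-- IRQ taken; context saved, return-PC = 4 --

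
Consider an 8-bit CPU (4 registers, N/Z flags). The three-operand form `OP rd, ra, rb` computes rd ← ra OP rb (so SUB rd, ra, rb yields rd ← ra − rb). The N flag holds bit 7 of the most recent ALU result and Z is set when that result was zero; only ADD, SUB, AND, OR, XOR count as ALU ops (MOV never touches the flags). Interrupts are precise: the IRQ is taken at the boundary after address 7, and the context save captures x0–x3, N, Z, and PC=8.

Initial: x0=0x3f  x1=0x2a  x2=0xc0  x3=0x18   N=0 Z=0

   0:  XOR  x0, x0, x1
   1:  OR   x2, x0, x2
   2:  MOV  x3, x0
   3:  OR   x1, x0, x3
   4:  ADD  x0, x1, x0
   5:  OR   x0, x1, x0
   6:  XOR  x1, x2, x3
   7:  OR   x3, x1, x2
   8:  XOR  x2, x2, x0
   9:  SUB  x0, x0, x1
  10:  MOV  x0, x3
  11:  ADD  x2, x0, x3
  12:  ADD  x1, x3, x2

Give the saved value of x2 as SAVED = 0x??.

SAVED = 0xd5

after  0: x0=0x15 x1=0x2a x2=0xc0 x3=0x18  N=0 Z=0
after  1: x0=0x15 x1=0x2a x2=0xd5 x3=0x18  N=1 Z=0
after  2: x0=0x15 x1=0x2a x2=0xd5 x3=0x15  N=1 Z=0
after  3: x0=0x15 x1=0x15 x2=0xd5 x3=0x15  N=0 Z=0
after  4: x0=0x2a x1=0x15 x2=0xd5 x3=0x15  N=0 Z=0
after  5: x0=0x3f x1=0x15 x2=0xd5 x3=0x15  N=0 Z=0
after  6: x0=0x3f x1=0xc0 x2=0xd5 x3=0x15  N=1 Z=0
after  7: x0=0x3f x1=0xc0 x2=0xd5 x3=0xd5  N=1 Z=0
-- IRQ taken; context saved, return-PC = 8 --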